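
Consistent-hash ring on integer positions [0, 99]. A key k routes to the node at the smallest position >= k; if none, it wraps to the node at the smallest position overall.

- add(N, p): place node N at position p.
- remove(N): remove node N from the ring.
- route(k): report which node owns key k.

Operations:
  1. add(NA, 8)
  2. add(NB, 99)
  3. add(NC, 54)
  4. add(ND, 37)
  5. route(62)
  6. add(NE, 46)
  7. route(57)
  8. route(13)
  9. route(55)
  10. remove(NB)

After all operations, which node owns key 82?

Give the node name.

Answer: NA

Derivation:
Op 1: add NA@8 -> ring=[8:NA]
Op 2: add NB@99 -> ring=[8:NA,99:NB]
Op 3: add NC@54 -> ring=[8:NA,54:NC,99:NB]
Op 4: add ND@37 -> ring=[8:NA,37:ND,54:NC,99:NB]
Op 5: route key 62: smallest pos >= 62 is 99 -> NB
Op 6: add NE@46 -> ring=[8:NA,37:ND,46:NE,54:NC,99:NB]
Op 7: route key 57: smallest pos >= 57 is 99 -> NB
Op 8: route key 13: smallest pos >= 13 is 37 -> ND
Op 9: route key 55: smallest pos >= 55 is 99 -> NB
Op 10: remove NB -> ring=[8:NA,37:ND,46:NE,54:NC]
Final route key 82: none >= 82, wrap to smallest pos 8 -> NA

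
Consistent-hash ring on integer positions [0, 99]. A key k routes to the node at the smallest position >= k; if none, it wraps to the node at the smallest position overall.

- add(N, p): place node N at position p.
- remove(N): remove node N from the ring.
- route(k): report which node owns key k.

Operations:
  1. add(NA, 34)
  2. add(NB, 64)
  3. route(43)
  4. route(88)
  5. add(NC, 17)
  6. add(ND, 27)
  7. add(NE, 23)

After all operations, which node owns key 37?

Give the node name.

Answer: NB

Derivation:
Op 1: add NA@34 -> ring=[34:NA]
Op 2: add NB@64 -> ring=[34:NA,64:NB]
Op 3: route key 43: smallest pos >= 43 is 64 -> NB
Op 4: route key 88: none >= 88, wrap to smallest pos 34 -> NA
Op 5: add NC@17 -> ring=[17:NC,34:NA,64:NB]
Op 6: add ND@27 -> ring=[17:NC,27:ND,34:NA,64:NB]
Op 7: add NE@23 -> ring=[17:NC,23:NE,27:ND,34:NA,64:NB]
Final route key 37: smallest pos >= 37 is 64 -> NB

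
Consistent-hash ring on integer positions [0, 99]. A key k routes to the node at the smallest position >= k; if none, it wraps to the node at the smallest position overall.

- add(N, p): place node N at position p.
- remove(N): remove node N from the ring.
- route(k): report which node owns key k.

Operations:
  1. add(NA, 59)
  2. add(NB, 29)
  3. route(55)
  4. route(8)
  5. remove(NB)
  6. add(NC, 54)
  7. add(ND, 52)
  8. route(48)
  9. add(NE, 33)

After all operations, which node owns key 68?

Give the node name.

Op 1: add NA@59 -> ring=[59:NA]
Op 2: add NB@29 -> ring=[29:NB,59:NA]
Op 3: route key 55: smallest pos >= 55 is 59 -> NA
Op 4: route key 8: smallest pos >= 8 is 29 -> NB
Op 5: remove NB -> ring=[59:NA]
Op 6: add NC@54 -> ring=[54:NC,59:NA]
Op 7: add ND@52 -> ring=[52:ND,54:NC,59:NA]
Op 8: route key 48: smallest pos >= 48 is 52 -> ND
Op 9: add NE@33 -> ring=[33:NE,52:ND,54:NC,59:NA]
Final route key 68: none >= 68, wrap to smallest pos 33 -> NE

Answer: NE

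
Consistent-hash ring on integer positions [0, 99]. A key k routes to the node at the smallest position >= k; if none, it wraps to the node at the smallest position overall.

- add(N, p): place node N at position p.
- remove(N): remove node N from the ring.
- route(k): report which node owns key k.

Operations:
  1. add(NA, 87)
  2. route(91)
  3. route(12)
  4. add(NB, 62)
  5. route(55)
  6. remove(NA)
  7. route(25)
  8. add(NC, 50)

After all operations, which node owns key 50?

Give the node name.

Answer: NC

Derivation:
Op 1: add NA@87 -> ring=[87:NA]
Op 2: route key 91: none >= 91, wrap to smallest pos 87 -> NA
Op 3: route key 12: smallest pos >= 12 is 87 -> NA
Op 4: add NB@62 -> ring=[62:NB,87:NA]
Op 5: route key 55: smallest pos >= 55 is 62 -> NB
Op 6: remove NA -> ring=[62:NB]
Op 7: route key 25: smallest pos >= 25 is 62 -> NB
Op 8: add NC@50 -> ring=[50:NC,62:NB]
Final route key 50: smallest pos >= 50 is 50 -> NC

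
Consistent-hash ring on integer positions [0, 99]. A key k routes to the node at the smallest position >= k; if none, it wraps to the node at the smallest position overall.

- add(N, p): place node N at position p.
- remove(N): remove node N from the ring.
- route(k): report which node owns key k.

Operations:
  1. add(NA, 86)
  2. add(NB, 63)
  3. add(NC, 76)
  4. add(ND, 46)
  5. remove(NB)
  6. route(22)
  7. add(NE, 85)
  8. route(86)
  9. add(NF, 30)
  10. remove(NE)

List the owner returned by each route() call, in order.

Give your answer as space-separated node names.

Answer: ND NA

Derivation:
Op 1: add NA@86 -> ring=[86:NA]
Op 2: add NB@63 -> ring=[63:NB,86:NA]
Op 3: add NC@76 -> ring=[63:NB,76:NC,86:NA]
Op 4: add ND@46 -> ring=[46:ND,63:NB,76:NC,86:NA]
Op 5: remove NB -> ring=[46:ND,76:NC,86:NA]
Op 6: route key 22: smallest pos >= 22 is 46 -> ND
Op 7: add NE@85 -> ring=[46:ND,76:NC,85:NE,86:NA]
Op 8: route key 86: smallest pos >= 86 is 86 -> NA
Op 9: add NF@30 -> ring=[30:NF,46:ND,76:NC,85:NE,86:NA]
Op 10: remove NE -> ring=[30:NF,46:ND,76:NC,86:NA]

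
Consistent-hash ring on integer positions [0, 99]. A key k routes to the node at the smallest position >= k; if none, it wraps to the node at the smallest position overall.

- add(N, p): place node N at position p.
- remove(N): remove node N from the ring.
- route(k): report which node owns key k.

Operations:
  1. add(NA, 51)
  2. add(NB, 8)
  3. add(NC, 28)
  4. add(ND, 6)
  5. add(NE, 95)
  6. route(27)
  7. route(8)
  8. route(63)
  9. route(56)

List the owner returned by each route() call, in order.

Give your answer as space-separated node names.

Answer: NC NB NE NE

Derivation:
Op 1: add NA@51 -> ring=[51:NA]
Op 2: add NB@8 -> ring=[8:NB,51:NA]
Op 3: add NC@28 -> ring=[8:NB,28:NC,51:NA]
Op 4: add ND@6 -> ring=[6:ND,8:NB,28:NC,51:NA]
Op 5: add NE@95 -> ring=[6:ND,8:NB,28:NC,51:NA,95:NE]
Op 6: route key 27: smallest pos >= 27 is 28 -> NC
Op 7: route key 8: smallest pos >= 8 is 8 -> NB
Op 8: route key 63: smallest pos >= 63 is 95 -> NE
Op 9: route key 56: smallest pos >= 56 is 95 -> NE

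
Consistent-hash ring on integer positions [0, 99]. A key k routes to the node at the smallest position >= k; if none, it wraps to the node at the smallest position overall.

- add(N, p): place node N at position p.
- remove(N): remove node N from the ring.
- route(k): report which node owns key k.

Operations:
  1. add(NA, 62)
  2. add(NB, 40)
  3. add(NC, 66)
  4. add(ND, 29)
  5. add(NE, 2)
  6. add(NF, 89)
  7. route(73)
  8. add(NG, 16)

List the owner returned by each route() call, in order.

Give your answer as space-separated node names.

Op 1: add NA@62 -> ring=[62:NA]
Op 2: add NB@40 -> ring=[40:NB,62:NA]
Op 3: add NC@66 -> ring=[40:NB,62:NA,66:NC]
Op 4: add ND@29 -> ring=[29:ND,40:NB,62:NA,66:NC]
Op 5: add NE@2 -> ring=[2:NE,29:ND,40:NB,62:NA,66:NC]
Op 6: add NF@89 -> ring=[2:NE,29:ND,40:NB,62:NA,66:NC,89:NF]
Op 7: route key 73: smallest pos >= 73 is 89 -> NF
Op 8: add NG@16 -> ring=[2:NE,16:NG,29:ND,40:NB,62:NA,66:NC,89:NF]

Answer: NF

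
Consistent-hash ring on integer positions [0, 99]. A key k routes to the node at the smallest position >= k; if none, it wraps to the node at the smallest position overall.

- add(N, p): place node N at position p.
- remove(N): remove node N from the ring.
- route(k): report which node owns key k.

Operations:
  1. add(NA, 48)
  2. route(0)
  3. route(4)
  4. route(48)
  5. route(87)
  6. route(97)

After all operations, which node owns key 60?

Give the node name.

Op 1: add NA@48 -> ring=[48:NA]
Op 2: route key 0: smallest pos >= 0 is 48 -> NA
Op 3: route key 4: smallest pos >= 4 is 48 -> NA
Op 4: route key 48: smallest pos >= 48 is 48 -> NA
Op 5: route key 87: none >= 87, wrap to smallest pos 48 -> NA
Op 6: route key 97: none >= 97, wrap to smallest pos 48 -> NA
Final route key 60: none >= 60, wrap to smallest pos 48 -> NA

Answer: NA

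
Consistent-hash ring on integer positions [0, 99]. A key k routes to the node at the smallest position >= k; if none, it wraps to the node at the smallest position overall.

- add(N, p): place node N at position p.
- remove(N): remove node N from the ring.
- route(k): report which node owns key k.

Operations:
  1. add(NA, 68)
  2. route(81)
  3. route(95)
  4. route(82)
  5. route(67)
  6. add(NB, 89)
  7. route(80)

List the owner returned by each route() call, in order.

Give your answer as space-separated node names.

Answer: NA NA NA NA NB

Derivation:
Op 1: add NA@68 -> ring=[68:NA]
Op 2: route key 81: none >= 81, wrap to smallest pos 68 -> NA
Op 3: route key 95: none >= 95, wrap to smallest pos 68 -> NA
Op 4: route key 82: none >= 82, wrap to smallest pos 68 -> NA
Op 5: route key 67: smallest pos >= 67 is 68 -> NA
Op 6: add NB@89 -> ring=[68:NA,89:NB]
Op 7: route key 80: smallest pos >= 80 is 89 -> NB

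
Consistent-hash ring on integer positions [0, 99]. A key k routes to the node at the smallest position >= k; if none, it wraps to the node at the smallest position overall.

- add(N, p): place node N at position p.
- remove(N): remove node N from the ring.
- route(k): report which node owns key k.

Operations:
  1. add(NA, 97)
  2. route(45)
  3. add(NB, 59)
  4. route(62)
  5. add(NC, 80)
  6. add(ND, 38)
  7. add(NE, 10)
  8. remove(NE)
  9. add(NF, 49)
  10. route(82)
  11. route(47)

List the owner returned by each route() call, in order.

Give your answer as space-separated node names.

Answer: NA NA NA NF

Derivation:
Op 1: add NA@97 -> ring=[97:NA]
Op 2: route key 45: smallest pos >= 45 is 97 -> NA
Op 3: add NB@59 -> ring=[59:NB,97:NA]
Op 4: route key 62: smallest pos >= 62 is 97 -> NA
Op 5: add NC@80 -> ring=[59:NB,80:NC,97:NA]
Op 6: add ND@38 -> ring=[38:ND,59:NB,80:NC,97:NA]
Op 7: add NE@10 -> ring=[10:NE,38:ND,59:NB,80:NC,97:NA]
Op 8: remove NE -> ring=[38:ND,59:NB,80:NC,97:NA]
Op 9: add NF@49 -> ring=[38:ND,49:NF,59:NB,80:NC,97:NA]
Op 10: route key 82: smallest pos >= 82 is 97 -> NA
Op 11: route key 47: smallest pos >= 47 is 49 -> NF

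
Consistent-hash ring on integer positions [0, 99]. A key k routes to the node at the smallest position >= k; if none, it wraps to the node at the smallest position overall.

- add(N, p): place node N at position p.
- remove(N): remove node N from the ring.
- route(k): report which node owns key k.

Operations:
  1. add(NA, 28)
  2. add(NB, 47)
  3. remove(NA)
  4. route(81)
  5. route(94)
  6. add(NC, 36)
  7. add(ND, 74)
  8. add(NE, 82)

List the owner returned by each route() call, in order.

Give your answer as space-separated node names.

Op 1: add NA@28 -> ring=[28:NA]
Op 2: add NB@47 -> ring=[28:NA,47:NB]
Op 3: remove NA -> ring=[47:NB]
Op 4: route key 81: none >= 81, wrap to smallest pos 47 -> NB
Op 5: route key 94: none >= 94, wrap to smallest pos 47 -> NB
Op 6: add NC@36 -> ring=[36:NC,47:NB]
Op 7: add ND@74 -> ring=[36:NC,47:NB,74:ND]
Op 8: add NE@82 -> ring=[36:NC,47:NB,74:ND,82:NE]

Answer: NB NB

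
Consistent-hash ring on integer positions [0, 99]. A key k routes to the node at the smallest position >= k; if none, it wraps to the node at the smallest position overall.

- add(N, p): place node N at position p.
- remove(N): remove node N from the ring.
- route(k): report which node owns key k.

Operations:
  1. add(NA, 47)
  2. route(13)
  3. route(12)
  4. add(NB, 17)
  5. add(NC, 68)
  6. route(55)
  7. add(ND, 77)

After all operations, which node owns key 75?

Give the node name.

Op 1: add NA@47 -> ring=[47:NA]
Op 2: route key 13: smallest pos >= 13 is 47 -> NA
Op 3: route key 12: smallest pos >= 12 is 47 -> NA
Op 4: add NB@17 -> ring=[17:NB,47:NA]
Op 5: add NC@68 -> ring=[17:NB,47:NA,68:NC]
Op 6: route key 55: smallest pos >= 55 is 68 -> NC
Op 7: add ND@77 -> ring=[17:NB,47:NA,68:NC,77:ND]
Final route key 75: smallest pos >= 75 is 77 -> ND

Answer: ND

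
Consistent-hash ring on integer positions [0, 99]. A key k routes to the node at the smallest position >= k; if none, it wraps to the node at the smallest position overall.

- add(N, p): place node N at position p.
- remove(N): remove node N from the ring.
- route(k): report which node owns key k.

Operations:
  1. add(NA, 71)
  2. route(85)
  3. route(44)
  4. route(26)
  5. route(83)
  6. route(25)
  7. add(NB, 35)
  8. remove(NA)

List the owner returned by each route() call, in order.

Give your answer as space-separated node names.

Op 1: add NA@71 -> ring=[71:NA]
Op 2: route key 85: none >= 85, wrap to smallest pos 71 -> NA
Op 3: route key 44: smallest pos >= 44 is 71 -> NA
Op 4: route key 26: smallest pos >= 26 is 71 -> NA
Op 5: route key 83: none >= 83, wrap to smallest pos 71 -> NA
Op 6: route key 25: smallest pos >= 25 is 71 -> NA
Op 7: add NB@35 -> ring=[35:NB,71:NA]
Op 8: remove NA -> ring=[35:NB]

Answer: NA NA NA NA NA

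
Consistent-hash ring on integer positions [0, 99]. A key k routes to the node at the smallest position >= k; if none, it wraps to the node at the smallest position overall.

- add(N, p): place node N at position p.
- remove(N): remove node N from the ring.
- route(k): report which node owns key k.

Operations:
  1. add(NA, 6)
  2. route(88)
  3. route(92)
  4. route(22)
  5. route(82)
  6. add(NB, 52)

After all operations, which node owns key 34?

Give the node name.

Answer: NB

Derivation:
Op 1: add NA@6 -> ring=[6:NA]
Op 2: route key 88: none >= 88, wrap to smallest pos 6 -> NA
Op 3: route key 92: none >= 92, wrap to smallest pos 6 -> NA
Op 4: route key 22: none >= 22, wrap to smallest pos 6 -> NA
Op 5: route key 82: none >= 82, wrap to smallest pos 6 -> NA
Op 6: add NB@52 -> ring=[6:NA,52:NB]
Final route key 34: smallest pos >= 34 is 52 -> NB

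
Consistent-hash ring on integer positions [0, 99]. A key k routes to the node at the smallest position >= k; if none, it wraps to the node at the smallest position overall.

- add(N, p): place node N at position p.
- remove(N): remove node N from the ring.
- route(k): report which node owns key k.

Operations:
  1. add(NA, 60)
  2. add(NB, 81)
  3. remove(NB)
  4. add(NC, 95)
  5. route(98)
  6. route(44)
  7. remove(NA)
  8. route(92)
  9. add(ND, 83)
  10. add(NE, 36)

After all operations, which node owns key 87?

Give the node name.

Answer: NC

Derivation:
Op 1: add NA@60 -> ring=[60:NA]
Op 2: add NB@81 -> ring=[60:NA,81:NB]
Op 3: remove NB -> ring=[60:NA]
Op 4: add NC@95 -> ring=[60:NA,95:NC]
Op 5: route key 98: none >= 98, wrap to smallest pos 60 -> NA
Op 6: route key 44: smallest pos >= 44 is 60 -> NA
Op 7: remove NA -> ring=[95:NC]
Op 8: route key 92: smallest pos >= 92 is 95 -> NC
Op 9: add ND@83 -> ring=[83:ND,95:NC]
Op 10: add NE@36 -> ring=[36:NE,83:ND,95:NC]
Final route key 87: smallest pos >= 87 is 95 -> NC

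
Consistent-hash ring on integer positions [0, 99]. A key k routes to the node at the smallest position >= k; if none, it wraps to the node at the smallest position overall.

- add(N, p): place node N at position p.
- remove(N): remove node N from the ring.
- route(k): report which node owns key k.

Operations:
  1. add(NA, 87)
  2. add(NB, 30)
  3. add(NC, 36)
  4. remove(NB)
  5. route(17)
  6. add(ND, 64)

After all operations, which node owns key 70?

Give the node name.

Answer: NA

Derivation:
Op 1: add NA@87 -> ring=[87:NA]
Op 2: add NB@30 -> ring=[30:NB,87:NA]
Op 3: add NC@36 -> ring=[30:NB,36:NC,87:NA]
Op 4: remove NB -> ring=[36:NC,87:NA]
Op 5: route key 17: smallest pos >= 17 is 36 -> NC
Op 6: add ND@64 -> ring=[36:NC,64:ND,87:NA]
Final route key 70: smallest pos >= 70 is 87 -> NA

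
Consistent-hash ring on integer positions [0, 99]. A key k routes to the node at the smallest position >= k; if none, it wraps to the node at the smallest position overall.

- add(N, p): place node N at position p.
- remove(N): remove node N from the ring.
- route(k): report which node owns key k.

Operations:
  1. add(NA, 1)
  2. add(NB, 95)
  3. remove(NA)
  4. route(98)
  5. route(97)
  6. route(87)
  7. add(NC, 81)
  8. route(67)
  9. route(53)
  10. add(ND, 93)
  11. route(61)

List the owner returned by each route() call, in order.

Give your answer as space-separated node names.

Answer: NB NB NB NC NC NC

Derivation:
Op 1: add NA@1 -> ring=[1:NA]
Op 2: add NB@95 -> ring=[1:NA,95:NB]
Op 3: remove NA -> ring=[95:NB]
Op 4: route key 98: none >= 98, wrap to smallest pos 95 -> NB
Op 5: route key 97: none >= 97, wrap to smallest pos 95 -> NB
Op 6: route key 87: smallest pos >= 87 is 95 -> NB
Op 7: add NC@81 -> ring=[81:NC,95:NB]
Op 8: route key 67: smallest pos >= 67 is 81 -> NC
Op 9: route key 53: smallest pos >= 53 is 81 -> NC
Op 10: add ND@93 -> ring=[81:NC,93:ND,95:NB]
Op 11: route key 61: smallest pos >= 61 is 81 -> NC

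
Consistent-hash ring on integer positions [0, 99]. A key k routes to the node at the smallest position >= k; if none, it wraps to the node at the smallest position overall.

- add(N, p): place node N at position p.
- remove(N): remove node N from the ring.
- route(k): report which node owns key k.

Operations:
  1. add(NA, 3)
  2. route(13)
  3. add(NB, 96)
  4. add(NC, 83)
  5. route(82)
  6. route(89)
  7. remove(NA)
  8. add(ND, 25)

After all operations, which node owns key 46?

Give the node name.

Op 1: add NA@3 -> ring=[3:NA]
Op 2: route key 13: none >= 13, wrap to smallest pos 3 -> NA
Op 3: add NB@96 -> ring=[3:NA,96:NB]
Op 4: add NC@83 -> ring=[3:NA,83:NC,96:NB]
Op 5: route key 82: smallest pos >= 82 is 83 -> NC
Op 6: route key 89: smallest pos >= 89 is 96 -> NB
Op 7: remove NA -> ring=[83:NC,96:NB]
Op 8: add ND@25 -> ring=[25:ND,83:NC,96:NB]
Final route key 46: smallest pos >= 46 is 83 -> NC

Answer: NC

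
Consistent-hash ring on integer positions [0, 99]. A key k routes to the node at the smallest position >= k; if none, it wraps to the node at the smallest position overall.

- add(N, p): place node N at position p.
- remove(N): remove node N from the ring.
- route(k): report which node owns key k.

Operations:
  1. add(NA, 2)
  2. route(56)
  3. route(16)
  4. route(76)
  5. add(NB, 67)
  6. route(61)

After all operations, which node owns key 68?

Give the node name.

Answer: NA

Derivation:
Op 1: add NA@2 -> ring=[2:NA]
Op 2: route key 56: none >= 56, wrap to smallest pos 2 -> NA
Op 3: route key 16: none >= 16, wrap to smallest pos 2 -> NA
Op 4: route key 76: none >= 76, wrap to smallest pos 2 -> NA
Op 5: add NB@67 -> ring=[2:NA,67:NB]
Op 6: route key 61: smallest pos >= 61 is 67 -> NB
Final route key 68: none >= 68, wrap to smallest pos 2 -> NA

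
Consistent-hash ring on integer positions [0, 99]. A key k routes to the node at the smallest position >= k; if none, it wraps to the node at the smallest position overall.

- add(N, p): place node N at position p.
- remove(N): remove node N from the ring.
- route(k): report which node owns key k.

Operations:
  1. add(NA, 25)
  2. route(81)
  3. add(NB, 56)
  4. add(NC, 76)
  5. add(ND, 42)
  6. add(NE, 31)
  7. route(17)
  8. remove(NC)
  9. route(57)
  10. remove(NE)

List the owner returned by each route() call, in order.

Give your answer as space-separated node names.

Answer: NA NA NA

Derivation:
Op 1: add NA@25 -> ring=[25:NA]
Op 2: route key 81: none >= 81, wrap to smallest pos 25 -> NA
Op 3: add NB@56 -> ring=[25:NA,56:NB]
Op 4: add NC@76 -> ring=[25:NA,56:NB,76:NC]
Op 5: add ND@42 -> ring=[25:NA,42:ND,56:NB,76:NC]
Op 6: add NE@31 -> ring=[25:NA,31:NE,42:ND,56:NB,76:NC]
Op 7: route key 17: smallest pos >= 17 is 25 -> NA
Op 8: remove NC -> ring=[25:NA,31:NE,42:ND,56:NB]
Op 9: route key 57: none >= 57, wrap to smallest pos 25 -> NA
Op 10: remove NE -> ring=[25:NA,42:ND,56:NB]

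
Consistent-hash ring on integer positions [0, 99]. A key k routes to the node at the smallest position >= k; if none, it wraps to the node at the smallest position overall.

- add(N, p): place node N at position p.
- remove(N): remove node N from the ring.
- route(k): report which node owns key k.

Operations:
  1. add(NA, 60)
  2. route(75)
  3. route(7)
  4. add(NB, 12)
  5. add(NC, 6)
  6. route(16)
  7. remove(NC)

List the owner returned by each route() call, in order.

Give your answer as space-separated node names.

Answer: NA NA NA

Derivation:
Op 1: add NA@60 -> ring=[60:NA]
Op 2: route key 75: none >= 75, wrap to smallest pos 60 -> NA
Op 3: route key 7: smallest pos >= 7 is 60 -> NA
Op 4: add NB@12 -> ring=[12:NB,60:NA]
Op 5: add NC@6 -> ring=[6:NC,12:NB,60:NA]
Op 6: route key 16: smallest pos >= 16 is 60 -> NA
Op 7: remove NC -> ring=[12:NB,60:NA]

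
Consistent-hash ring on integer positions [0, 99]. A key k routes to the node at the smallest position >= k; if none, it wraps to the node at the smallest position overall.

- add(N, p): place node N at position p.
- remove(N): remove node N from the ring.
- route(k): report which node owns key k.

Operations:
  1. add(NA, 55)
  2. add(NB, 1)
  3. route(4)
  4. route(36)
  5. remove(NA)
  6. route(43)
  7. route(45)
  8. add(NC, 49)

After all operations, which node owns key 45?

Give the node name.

Op 1: add NA@55 -> ring=[55:NA]
Op 2: add NB@1 -> ring=[1:NB,55:NA]
Op 3: route key 4: smallest pos >= 4 is 55 -> NA
Op 4: route key 36: smallest pos >= 36 is 55 -> NA
Op 5: remove NA -> ring=[1:NB]
Op 6: route key 43: none >= 43, wrap to smallest pos 1 -> NB
Op 7: route key 45: none >= 45, wrap to smallest pos 1 -> NB
Op 8: add NC@49 -> ring=[1:NB,49:NC]
Final route key 45: smallest pos >= 45 is 49 -> NC

Answer: NC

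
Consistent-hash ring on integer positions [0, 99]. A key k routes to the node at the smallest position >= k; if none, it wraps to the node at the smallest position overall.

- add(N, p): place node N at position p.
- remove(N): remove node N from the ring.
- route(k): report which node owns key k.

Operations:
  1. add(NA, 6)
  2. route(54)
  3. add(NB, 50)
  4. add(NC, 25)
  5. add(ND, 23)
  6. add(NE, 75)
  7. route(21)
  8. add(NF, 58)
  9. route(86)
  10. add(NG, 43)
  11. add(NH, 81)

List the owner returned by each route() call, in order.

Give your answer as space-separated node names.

Answer: NA ND NA

Derivation:
Op 1: add NA@6 -> ring=[6:NA]
Op 2: route key 54: none >= 54, wrap to smallest pos 6 -> NA
Op 3: add NB@50 -> ring=[6:NA,50:NB]
Op 4: add NC@25 -> ring=[6:NA,25:NC,50:NB]
Op 5: add ND@23 -> ring=[6:NA,23:ND,25:NC,50:NB]
Op 6: add NE@75 -> ring=[6:NA,23:ND,25:NC,50:NB,75:NE]
Op 7: route key 21: smallest pos >= 21 is 23 -> ND
Op 8: add NF@58 -> ring=[6:NA,23:ND,25:NC,50:NB,58:NF,75:NE]
Op 9: route key 86: none >= 86, wrap to smallest pos 6 -> NA
Op 10: add NG@43 -> ring=[6:NA,23:ND,25:NC,43:NG,50:NB,58:NF,75:NE]
Op 11: add NH@81 -> ring=[6:NA,23:ND,25:NC,43:NG,50:NB,58:NF,75:NE,81:NH]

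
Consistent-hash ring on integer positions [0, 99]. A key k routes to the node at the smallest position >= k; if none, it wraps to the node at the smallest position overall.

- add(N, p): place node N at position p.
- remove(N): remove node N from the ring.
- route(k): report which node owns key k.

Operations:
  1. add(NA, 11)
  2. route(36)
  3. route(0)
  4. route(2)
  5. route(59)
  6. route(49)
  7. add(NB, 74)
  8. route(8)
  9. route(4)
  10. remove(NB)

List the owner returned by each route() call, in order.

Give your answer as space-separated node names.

Op 1: add NA@11 -> ring=[11:NA]
Op 2: route key 36: none >= 36, wrap to smallest pos 11 -> NA
Op 3: route key 0: smallest pos >= 0 is 11 -> NA
Op 4: route key 2: smallest pos >= 2 is 11 -> NA
Op 5: route key 59: none >= 59, wrap to smallest pos 11 -> NA
Op 6: route key 49: none >= 49, wrap to smallest pos 11 -> NA
Op 7: add NB@74 -> ring=[11:NA,74:NB]
Op 8: route key 8: smallest pos >= 8 is 11 -> NA
Op 9: route key 4: smallest pos >= 4 is 11 -> NA
Op 10: remove NB -> ring=[11:NA]

Answer: NA NA NA NA NA NA NA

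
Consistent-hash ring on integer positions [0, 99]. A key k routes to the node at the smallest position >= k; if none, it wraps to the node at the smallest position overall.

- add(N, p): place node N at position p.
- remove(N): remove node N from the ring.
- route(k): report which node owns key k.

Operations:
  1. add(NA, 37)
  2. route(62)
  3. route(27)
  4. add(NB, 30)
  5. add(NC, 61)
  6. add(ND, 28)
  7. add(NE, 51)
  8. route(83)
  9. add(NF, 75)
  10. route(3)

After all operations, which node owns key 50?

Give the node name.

Op 1: add NA@37 -> ring=[37:NA]
Op 2: route key 62: none >= 62, wrap to smallest pos 37 -> NA
Op 3: route key 27: smallest pos >= 27 is 37 -> NA
Op 4: add NB@30 -> ring=[30:NB,37:NA]
Op 5: add NC@61 -> ring=[30:NB,37:NA,61:NC]
Op 6: add ND@28 -> ring=[28:ND,30:NB,37:NA,61:NC]
Op 7: add NE@51 -> ring=[28:ND,30:NB,37:NA,51:NE,61:NC]
Op 8: route key 83: none >= 83, wrap to smallest pos 28 -> ND
Op 9: add NF@75 -> ring=[28:ND,30:NB,37:NA,51:NE,61:NC,75:NF]
Op 10: route key 3: smallest pos >= 3 is 28 -> ND
Final route key 50: smallest pos >= 50 is 51 -> NE

Answer: NE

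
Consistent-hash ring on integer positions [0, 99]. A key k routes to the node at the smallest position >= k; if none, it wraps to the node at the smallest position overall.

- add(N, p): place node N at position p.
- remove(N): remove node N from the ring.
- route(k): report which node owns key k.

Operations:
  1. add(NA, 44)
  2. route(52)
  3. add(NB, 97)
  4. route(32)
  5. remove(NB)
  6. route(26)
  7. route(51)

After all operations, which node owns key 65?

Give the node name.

Op 1: add NA@44 -> ring=[44:NA]
Op 2: route key 52: none >= 52, wrap to smallest pos 44 -> NA
Op 3: add NB@97 -> ring=[44:NA,97:NB]
Op 4: route key 32: smallest pos >= 32 is 44 -> NA
Op 5: remove NB -> ring=[44:NA]
Op 6: route key 26: smallest pos >= 26 is 44 -> NA
Op 7: route key 51: none >= 51, wrap to smallest pos 44 -> NA
Final route key 65: none >= 65, wrap to smallest pos 44 -> NA

Answer: NA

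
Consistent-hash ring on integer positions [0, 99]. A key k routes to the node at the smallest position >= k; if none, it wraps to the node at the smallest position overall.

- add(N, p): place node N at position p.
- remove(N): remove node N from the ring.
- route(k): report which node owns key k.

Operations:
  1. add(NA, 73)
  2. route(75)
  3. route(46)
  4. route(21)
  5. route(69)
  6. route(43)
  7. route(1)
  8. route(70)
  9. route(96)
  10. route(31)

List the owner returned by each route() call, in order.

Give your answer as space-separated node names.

Answer: NA NA NA NA NA NA NA NA NA

Derivation:
Op 1: add NA@73 -> ring=[73:NA]
Op 2: route key 75: none >= 75, wrap to smallest pos 73 -> NA
Op 3: route key 46: smallest pos >= 46 is 73 -> NA
Op 4: route key 21: smallest pos >= 21 is 73 -> NA
Op 5: route key 69: smallest pos >= 69 is 73 -> NA
Op 6: route key 43: smallest pos >= 43 is 73 -> NA
Op 7: route key 1: smallest pos >= 1 is 73 -> NA
Op 8: route key 70: smallest pos >= 70 is 73 -> NA
Op 9: route key 96: none >= 96, wrap to smallest pos 73 -> NA
Op 10: route key 31: smallest pos >= 31 is 73 -> NA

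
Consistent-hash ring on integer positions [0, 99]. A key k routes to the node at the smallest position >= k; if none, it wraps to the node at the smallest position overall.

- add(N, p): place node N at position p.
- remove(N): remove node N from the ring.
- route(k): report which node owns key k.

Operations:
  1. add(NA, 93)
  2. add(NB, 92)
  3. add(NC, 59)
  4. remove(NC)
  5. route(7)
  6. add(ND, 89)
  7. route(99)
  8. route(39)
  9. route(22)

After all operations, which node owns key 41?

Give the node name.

Answer: ND

Derivation:
Op 1: add NA@93 -> ring=[93:NA]
Op 2: add NB@92 -> ring=[92:NB,93:NA]
Op 3: add NC@59 -> ring=[59:NC,92:NB,93:NA]
Op 4: remove NC -> ring=[92:NB,93:NA]
Op 5: route key 7: smallest pos >= 7 is 92 -> NB
Op 6: add ND@89 -> ring=[89:ND,92:NB,93:NA]
Op 7: route key 99: none >= 99, wrap to smallest pos 89 -> ND
Op 8: route key 39: smallest pos >= 39 is 89 -> ND
Op 9: route key 22: smallest pos >= 22 is 89 -> ND
Final route key 41: smallest pos >= 41 is 89 -> ND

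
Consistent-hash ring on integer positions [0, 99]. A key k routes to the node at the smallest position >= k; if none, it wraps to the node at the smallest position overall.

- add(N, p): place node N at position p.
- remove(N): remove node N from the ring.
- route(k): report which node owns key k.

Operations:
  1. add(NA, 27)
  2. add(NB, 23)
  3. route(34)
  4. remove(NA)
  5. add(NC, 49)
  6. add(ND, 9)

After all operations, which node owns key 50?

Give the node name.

Op 1: add NA@27 -> ring=[27:NA]
Op 2: add NB@23 -> ring=[23:NB,27:NA]
Op 3: route key 34: none >= 34, wrap to smallest pos 23 -> NB
Op 4: remove NA -> ring=[23:NB]
Op 5: add NC@49 -> ring=[23:NB,49:NC]
Op 6: add ND@9 -> ring=[9:ND,23:NB,49:NC]
Final route key 50: none >= 50, wrap to smallest pos 9 -> ND

Answer: ND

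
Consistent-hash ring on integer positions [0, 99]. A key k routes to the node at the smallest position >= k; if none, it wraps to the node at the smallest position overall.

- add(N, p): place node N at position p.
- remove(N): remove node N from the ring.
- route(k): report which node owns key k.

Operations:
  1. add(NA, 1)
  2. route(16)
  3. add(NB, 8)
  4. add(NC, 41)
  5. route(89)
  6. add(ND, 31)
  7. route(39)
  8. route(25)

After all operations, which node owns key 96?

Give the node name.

Op 1: add NA@1 -> ring=[1:NA]
Op 2: route key 16: none >= 16, wrap to smallest pos 1 -> NA
Op 3: add NB@8 -> ring=[1:NA,8:NB]
Op 4: add NC@41 -> ring=[1:NA,8:NB,41:NC]
Op 5: route key 89: none >= 89, wrap to smallest pos 1 -> NA
Op 6: add ND@31 -> ring=[1:NA,8:NB,31:ND,41:NC]
Op 7: route key 39: smallest pos >= 39 is 41 -> NC
Op 8: route key 25: smallest pos >= 25 is 31 -> ND
Final route key 96: none >= 96, wrap to smallest pos 1 -> NA

Answer: NA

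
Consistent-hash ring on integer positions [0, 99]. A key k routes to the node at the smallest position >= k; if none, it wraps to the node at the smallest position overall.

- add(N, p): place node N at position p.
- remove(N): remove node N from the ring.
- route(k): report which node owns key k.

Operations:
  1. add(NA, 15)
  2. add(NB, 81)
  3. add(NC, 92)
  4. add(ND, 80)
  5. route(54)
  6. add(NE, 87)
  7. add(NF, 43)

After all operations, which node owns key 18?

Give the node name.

Answer: NF

Derivation:
Op 1: add NA@15 -> ring=[15:NA]
Op 2: add NB@81 -> ring=[15:NA,81:NB]
Op 3: add NC@92 -> ring=[15:NA,81:NB,92:NC]
Op 4: add ND@80 -> ring=[15:NA,80:ND,81:NB,92:NC]
Op 5: route key 54: smallest pos >= 54 is 80 -> ND
Op 6: add NE@87 -> ring=[15:NA,80:ND,81:NB,87:NE,92:NC]
Op 7: add NF@43 -> ring=[15:NA,43:NF,80:ND,81:NB,87:NE,92:NC]
Final route key 18: smallest pos >= 18 is 43 -> NF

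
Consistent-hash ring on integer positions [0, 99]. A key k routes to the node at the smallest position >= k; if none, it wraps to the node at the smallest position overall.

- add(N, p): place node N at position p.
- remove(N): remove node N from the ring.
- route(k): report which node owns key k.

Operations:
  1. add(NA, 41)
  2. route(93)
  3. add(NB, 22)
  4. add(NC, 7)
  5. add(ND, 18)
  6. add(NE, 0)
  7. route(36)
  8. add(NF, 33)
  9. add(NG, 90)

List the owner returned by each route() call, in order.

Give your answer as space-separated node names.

Op 1: add NA@41 -> ring=[41:NA]
Op 2: route key 93: none >= 93, wrap to smallest pos 41 -> NA
Op 3: add NB@22 -> ring=[22:NB,41:NA]
Op 4: add NC@7 -> ring=[7:NC,22:NB,41:NA]
Op 5: add ND@18 -> ring=[7:NC,18:ND,22:NB,41:NA]
Op 6: add NE@0 -> ring=[0:NE,7:NC,18:ND,22:NB,41:NA]
Op 7: route key 36: smallest pos >= 36 is 41 -> NA
Op 8: add NF@33 -> ring=[0:NE,7:NC,18:ND,22:NB,33:NF,41:NA]
Op 9: add NG@90 -> ring=[0:NE,7:NC,18:ND,22:NB,33:NF,41:NA,90:NG]

Answer: NA NA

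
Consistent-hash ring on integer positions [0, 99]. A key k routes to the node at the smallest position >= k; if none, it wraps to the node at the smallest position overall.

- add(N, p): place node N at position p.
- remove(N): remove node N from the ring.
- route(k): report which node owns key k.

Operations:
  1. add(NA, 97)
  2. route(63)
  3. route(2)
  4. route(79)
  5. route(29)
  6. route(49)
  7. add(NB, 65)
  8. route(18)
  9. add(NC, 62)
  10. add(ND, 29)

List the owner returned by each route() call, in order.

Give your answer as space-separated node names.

Op 1: add NA@97 -> ring=[97:NA]
Op 2: route key 63: smallest pos >= 63 is 97 -> NA
Op 3: route key 2: smallest pos >= 2 is 97 -> NA
Op 4: route key 79: smallest pos >= 79 is 97 -> NA
Op 5: route key 29: smallest pos >= 29 is 97 -> NA
Op 6: route key 49: smallest pos >= 49 is 97 -> NA
Op 7: add NB@65 -> ring=[65:NB,97:NA]
Op 8: route key 18: smallest pos >= 18 is 65 -> NB
Op 9: add NC@62 -> ring=[62:NC,65:NB,97:NA]
Op 10: add ND@29 -> ring=[29:ND,62:NC,65:NB,97:NA]

Answer: NA NA NA NA NA NB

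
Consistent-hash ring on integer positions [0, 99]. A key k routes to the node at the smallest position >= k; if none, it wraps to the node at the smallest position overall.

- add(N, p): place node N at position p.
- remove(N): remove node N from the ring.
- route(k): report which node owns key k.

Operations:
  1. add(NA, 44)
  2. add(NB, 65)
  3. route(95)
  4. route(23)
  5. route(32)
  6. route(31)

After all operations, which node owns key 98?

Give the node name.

Answer: NA

Derivation:
Op 1: add NA@44 -> ring=[44:NA]
Op 2: add NB@65 -> ring=[44:NA,65:NB]
Op 3: route key 95: none >= 95, wrap to smallest pos 44 -> NA
Op 4: route key 23: smallest pos >= 23 is 44 -> NA
Op 5: route key 32: smallest pos >= 32 is 44 -> NA
Op 6: route key 31: smallest pos >= 31 is 44 -> NA
Final route key 98: none >= 98, wrap to smallest pos 44 -> NA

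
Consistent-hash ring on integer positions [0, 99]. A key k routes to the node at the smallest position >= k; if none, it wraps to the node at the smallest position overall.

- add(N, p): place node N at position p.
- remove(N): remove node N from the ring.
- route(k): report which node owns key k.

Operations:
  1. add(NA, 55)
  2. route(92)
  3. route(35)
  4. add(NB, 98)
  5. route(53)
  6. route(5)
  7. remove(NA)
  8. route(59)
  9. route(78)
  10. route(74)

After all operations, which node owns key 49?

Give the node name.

Answer: NB

Derivation:
Op 1: add NA@55 -> ring=[55:NA]
Op 2: route key 92: none >= 92, wrap to smallest pos 55 -> NA
Op 3: route key 35: smallest pos >= 35 is 55 -> NA
Op 4: add NB@98 -> ring=[55:NA,98:NB]
Op 5: route key 53: smallest pos >= 53 is 55 -> NA
Op 6: route key 5: smallest pos >= 5 is 55 -> NA
Op 7: remove NA -> ring=[98:NB]
Op 8: route key 59: smallest pos >= 59 is 98 -> NB
Op 9: route key 78: smallest pos >= 78 is 98 -> NB
Op 10: route key 74: smallest pos >= 74 is 98 -> NB
Final route key 49: smallest pos >= 49 is 98 -> NB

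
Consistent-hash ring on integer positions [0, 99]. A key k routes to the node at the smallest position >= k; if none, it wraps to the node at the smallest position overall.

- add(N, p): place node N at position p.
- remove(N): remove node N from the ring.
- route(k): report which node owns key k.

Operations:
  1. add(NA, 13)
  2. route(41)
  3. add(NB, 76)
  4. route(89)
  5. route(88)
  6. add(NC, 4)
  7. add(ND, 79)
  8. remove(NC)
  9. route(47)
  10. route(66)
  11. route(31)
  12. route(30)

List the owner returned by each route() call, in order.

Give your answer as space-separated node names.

Op 1: add NA@13 -> ring=[13:NA]
Op 2: route key 41: none >= 41, wrap to smallest pos 13 -> NA
Op 3: add NB@76 -> ring=[13:NA,76:NB]
Op 4: route key 89: none >= 89, wrap to smallest pos 13 -> NA
Op 5: route key 88: none >= 88, wrap to smallest pos 13 -> NA
Op 6: add NC@4 -> ring=[4:NC,13:NA,76:NB]
Op 7: add ND@79 -> ring=[4:NC,13:NA,76:NB,79:ND]
Op 8: remove NC -> ring=[13:NA,76:NB,79:ND]
Op 9: route key 47: smallest pos >= 47 is 76 -> NB
Op 10: route key 66: smallest pos >= 66 is 76 -> NB
Op 11: route key 31: smallest pos >= 31 is 76 -> NB
Op 12: route key 30: smallest pos >= 30 is 76 -> NB

Answer: NA NA NA NB NB NB NB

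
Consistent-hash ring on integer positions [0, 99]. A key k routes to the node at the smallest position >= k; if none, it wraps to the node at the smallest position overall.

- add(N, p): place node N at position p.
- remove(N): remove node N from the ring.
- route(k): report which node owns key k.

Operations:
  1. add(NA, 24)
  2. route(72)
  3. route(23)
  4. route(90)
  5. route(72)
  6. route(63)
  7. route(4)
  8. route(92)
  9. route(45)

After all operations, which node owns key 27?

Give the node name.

Op 1: add NA@24 -> ring=[24:NA]
Op 2: route key 72: none >= 72, wrap to smallest pos 24 -> NA
Op 3: route key 23: smallest pos >= 23 is 24 -> NA
Op 4: route key 90: none >= 90, wrap to smallest pos 24 -> NA
Op 5: route key 72: none >= 72, wrap to smallest pos 24 -> NA
Op 6: route key 63: none >= 63, wrap to smallest pos 24 -> NA
Op 7: route key 4: smallest pos >= 4 is 24 -> NA
Op 8: route key 92: none >= 92, wrap to smallest pos 24 -> NA
Op 9: route key 45: none >= 45, wrap to smallest pos 24 -> NA
Final route key 27: none >= 27, wrap to smallest pos 24 -> NA

Answer: NA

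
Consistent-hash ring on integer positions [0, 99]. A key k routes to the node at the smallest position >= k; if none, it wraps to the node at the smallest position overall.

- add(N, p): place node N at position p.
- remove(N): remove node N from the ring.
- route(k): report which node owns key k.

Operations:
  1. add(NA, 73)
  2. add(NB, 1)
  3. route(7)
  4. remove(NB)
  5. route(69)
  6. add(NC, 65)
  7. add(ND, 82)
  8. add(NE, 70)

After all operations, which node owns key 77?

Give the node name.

Answer: ND

Derivation:
Op 1: add NA@73 -> ring=[73:NA]
Op 2: add NB@1 -> ring=[1:NB,73:NA]
Op 3: route key 7: smallest pos >= 7 is 73 -> NA
Op 4: remove NB -> ring=[73:NA]
Op 5: route key 69: smallest pos >= 69 is 73 -> NA
Op 6: add NC@65 -> ring=[65:NC,73:NA]
Op 7: add ND@82 -> ring=[65:NC,73:NA,82:ND]
Op 8: add NE@70 -> ring=[65:NC,70:NE,73:NA,82:ND]
Final route key 77: smallest pos >= 77 is 82 -> ND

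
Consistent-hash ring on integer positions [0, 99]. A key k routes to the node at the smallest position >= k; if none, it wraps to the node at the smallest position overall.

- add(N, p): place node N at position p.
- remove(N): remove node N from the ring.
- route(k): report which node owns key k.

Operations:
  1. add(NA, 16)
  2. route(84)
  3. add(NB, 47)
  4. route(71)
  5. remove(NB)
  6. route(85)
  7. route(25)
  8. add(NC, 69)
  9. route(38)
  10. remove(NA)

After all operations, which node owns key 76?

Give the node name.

Op 1: add NA@16 -> ring=[16:NA]
Op 2: route key 84: none >= 84, wrap to smallest pos 16 -> NA
Op 3: add NB@47 -> ring=[16:NA,47:NB]
Op 4: route key 71: none >= 71, wrap to smallest pos 16 -> NA
Op 5: remove NB -> ring=[16:NA]
Op 6: route key 85: none >= 85, wrap to smallest pos 16 -> NA
Op 7: route key 25: none >= 25, wrap to smallest pos 16 -> NA
Op 8: add NC@69 -> ring=[16:NA,69:NC]
Op 9: route key 38: smallest pos >= 38 is 69 -> NC
Op 10: remove NA -> ring=[69:NC]
Final route key 76: none >= 76, wrap to smallest pos 69 -> NC

Answer: NC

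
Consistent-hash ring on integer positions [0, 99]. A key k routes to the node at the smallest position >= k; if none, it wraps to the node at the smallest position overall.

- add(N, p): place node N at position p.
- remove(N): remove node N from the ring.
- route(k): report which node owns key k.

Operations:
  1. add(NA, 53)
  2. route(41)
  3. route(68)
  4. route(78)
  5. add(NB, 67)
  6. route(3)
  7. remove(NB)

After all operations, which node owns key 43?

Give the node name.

Answer: NA

Derivation:
Op 1: add NA@53 -> ring=[53:NA]
Op 2: route key 41: smallest pos >= 41 is 53 -> NA
Op 3: route key 68: none >= 68, wrap to smallest pos 53 -> NA
Op 4: route key 78: none >= 78, wrap to smallest pos 53 -> NA
Op 5: add NB@67 -> ring=[53:NA,67:NB]
Op 6: route key 3: smallest pos >= 3 is 53 -> NA
Op 7: remove NB -> ring=[53:NA]
Final route key 43: smallest pos >= 43 is 53 -> NA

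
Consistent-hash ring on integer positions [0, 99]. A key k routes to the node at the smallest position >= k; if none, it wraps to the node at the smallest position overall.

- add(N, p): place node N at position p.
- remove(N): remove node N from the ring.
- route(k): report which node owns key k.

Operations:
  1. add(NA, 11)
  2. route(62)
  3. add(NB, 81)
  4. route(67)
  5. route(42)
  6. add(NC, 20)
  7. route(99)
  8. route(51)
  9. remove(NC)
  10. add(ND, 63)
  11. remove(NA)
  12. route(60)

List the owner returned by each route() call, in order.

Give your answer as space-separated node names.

Answer: NA NB NB NA NB ND

Derivation:
Op 1: add NA@11 -> ring=[11:NA]
Op 2: route key 62: none >= 62, wrap to smallest pos 11 -> NA
Op 3: add NB@81 -> ring=[11:NA,81:NB]
Op 4: route key 67: smallest pos >= 67 is 81 -> NB
Op 5: route key 42: smallest pos >= 42 is 81 -> NB
Op 6: add NC@20 -> ring=[11:NA,20:NC,81:NB]
Op 7: route key 99: none >= 99, wrap to smallest pos 11 -> NA
Op 8: route key 51: smallest pos >= 51 is 81 -> NB
Op 9: remove NC -> ring=[11:NA,81:NB]
Op 10: add ND@63 -> ring=[11:NA,63:ND,81:NB]
Op 11: remove NA -> ring=[63:ND,81:NB]
Op 12: route key 60: smallest pos >= 60 is 63 -> ND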